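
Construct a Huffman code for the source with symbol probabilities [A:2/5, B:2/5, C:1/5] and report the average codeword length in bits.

Huffman tree construction:
Combine smallest probabilities repeatedly
Resulting codes:
  A: 11 (length 2)
  B: 0 (length 1)
  C: 10 (length 2)
Average length = Σ p(s) × length(s) = 1.6000 bits


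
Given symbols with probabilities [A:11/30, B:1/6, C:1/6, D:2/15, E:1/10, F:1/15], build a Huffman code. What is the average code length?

Huffman tree construction:
Combine smallest probabilities repeatedly
Resulting codes:
  A: 0 (length 1)
  B: 101 (length 3)
  C: 110 (length 3)
  D: 100 (length 3)
  E: 1111 (length 4)
  F: 1110 (length 4)
Average length = Σ p(s) × length(s) = 2.4333 bits


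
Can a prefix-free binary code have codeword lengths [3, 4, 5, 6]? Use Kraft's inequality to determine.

Kraft inequality: Σ 2^(-l_i) ≤ 1 for prefix-free code
Calculating: 2^(-3) + 2^(-4) + 2^(-5) + 2^(-6)
= 0.125 + 0.0625 + 0.03125 + 0.015625
= 0.2344
Since 0.2344 ≤ 1, prefix-free code exists


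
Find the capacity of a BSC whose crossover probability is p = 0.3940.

For BSC with error probability p:
C = 1 - H(p) where H(p) is binary entropy
H(0.3940) = -0.3940 × log₂(0.3940) - 0.6060 × log₂(0.6060)
H(p) = 0.9673
C = 1 - 0.9673 = 0.0327 bits/use


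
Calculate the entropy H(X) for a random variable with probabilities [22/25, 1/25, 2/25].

H(X) = -Σ p(x) log₂ p(x)
  -22/25 × log₂(22/25) = 0.1623
  -1/25 × log₂(1/25) = 0.1858
  -2/25 × log₂(2/25) = 0.2915
H(X) = 0.6396 bits


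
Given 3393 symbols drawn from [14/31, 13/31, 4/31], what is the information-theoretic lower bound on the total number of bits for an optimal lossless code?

Entropy H = 1.4249 bits/symbol
Minimum bits = H × n = 1.4249 × 3393
= 4834.63 bits


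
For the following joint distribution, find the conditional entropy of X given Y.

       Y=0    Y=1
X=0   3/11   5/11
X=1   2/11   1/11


H(X|Y) = Σ_y p(y) H(X|Y=y)
  p(Y=0) = 5/11, H(X|Y=0) = 0.9710
  p(Y=1) = 6/11, H(X|Y=1) = 0.6500
H(X|Y) = 0.4545×0.9710 + 0.5455×0.6500 = 0.7959 bits


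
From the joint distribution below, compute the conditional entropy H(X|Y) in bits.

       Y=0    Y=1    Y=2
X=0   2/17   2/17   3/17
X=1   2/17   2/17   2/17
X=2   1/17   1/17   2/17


H(X|Y) = Σ_y p(y) H(X|Y=y)
  p(Y=0) = 5/17, H(X|Y=0) = 1.5219
  p(Y=1) = 5/17, H(X|Y=1) = 1.5219
  p(Y=2) = 7/17, H(X|Y=2) = 1.5567
H(X|Y) = 0.2941×1.5219 + 0.2941×1.5219 + 0.4118×1.5567 = 1.5362 bits


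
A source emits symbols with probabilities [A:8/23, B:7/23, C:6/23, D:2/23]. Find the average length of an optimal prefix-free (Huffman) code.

Huffman tree construction:
Combine smallest probabilities repeatedly
Resulting codes:
  A: 11 (length 2)
  B: 10 (length 2)
  C: 01 (length 2)
  D: 00 (length 2)
Average length = Σ p(s) × length(s) = 2.0000 bits


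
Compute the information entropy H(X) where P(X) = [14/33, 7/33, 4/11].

H(X) = -Σ p(x) log₂ p(x)
  -14/33 × log₂(14/33) = 0.5248
  -7/33 × log₂(7/33) = 0.4745
  -4/11 × log₂(4/11) = 0.5307
H(X) = 1.5300 bits


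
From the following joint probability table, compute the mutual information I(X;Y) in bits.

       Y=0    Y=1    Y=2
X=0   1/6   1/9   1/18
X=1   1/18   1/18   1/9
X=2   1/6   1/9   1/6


H(X) = 1.5305, H(Y) = 1.5715, H(X,Y) = 3.0441
I(X;Y) = H(X) + H(Y) - H(X,Y) = 0.0579 bits


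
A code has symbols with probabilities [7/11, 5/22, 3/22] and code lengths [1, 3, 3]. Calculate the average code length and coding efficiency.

Average length L = Σ p_i × l_i = 1.7273 bits
Entropy H = 1.2927 bits
Efficiency η = H/L × 100% = 74.84%


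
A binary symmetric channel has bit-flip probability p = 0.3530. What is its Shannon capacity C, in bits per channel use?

For BSC with error probability p:
C = 1 - H(p) where H(p) is binary entropy
H(0.3530) = -0.3530 × log₂(0.3530) - 0.6470 × log₂(0.6470)
H(p) = 0.9367
C = 1 - 0.9367 = 0.0633 bits/use


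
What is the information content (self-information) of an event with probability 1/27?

Information content I(x) = -log₂(p(x))
I = -log₂(1/27) = -log₂(0.0370)
I = 4.7549 bits


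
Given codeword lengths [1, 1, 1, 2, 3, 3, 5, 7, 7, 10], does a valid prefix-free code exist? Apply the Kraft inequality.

Kraft inequality: Σ 2^(-l_i) ≤ 1 for prefix-free code
Calculating: 2^(-1) + 2^(-1) + 2^(-1) + 2^(-2) + 2^(-3) + 2^(-3) + 2^(-5) + 2^(-7) + 2^(-7) + 2^(-10)
= 0.5 + 0.5 + 0.5 + 0.25 + 0.125 + 0.125 + 0.03125 + 0.0078125 + 0.0078125 + 0.0009765625
= 2.0479
Since 2.0479 > 1, prefix-free code does not exist


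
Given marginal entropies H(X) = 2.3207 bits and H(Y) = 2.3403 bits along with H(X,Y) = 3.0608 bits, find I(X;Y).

I(X;Y) = H(X) + H(Y) - H(X,Y)
I(X;Y) = 2.3207 + 2.3403 - 3.0608 = 1.6002 bits


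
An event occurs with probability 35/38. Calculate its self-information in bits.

Information content I(x) = -log₂(p(x))
I = -log₂(35/38) = -log₂(0.9211)
I = 0.1186 bits


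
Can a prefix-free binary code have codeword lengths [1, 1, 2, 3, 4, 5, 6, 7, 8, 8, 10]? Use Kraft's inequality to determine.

Kraft inequality: Σ 2^(-l_i) ≤ 1 for prefix-free code
Calculating: 2^(-1) + 2^(-1) + 2^(-2) + 2^(-3) + 2^(-4) + 2^(-5) + 2^(-6) + 2^(-7) + 2^(-8) + 2^(-8) + 2^(-10)
= 0.5 + 0.5 + 0.25 + 0.125 + 0.0625 + 0.03125 + 0.015625 + 0.0078125 + 0.00390625 + 0.00390625 + 0.0009765625
= 1.5010
Since 1.5010 > 1, prefix-free code does not exist


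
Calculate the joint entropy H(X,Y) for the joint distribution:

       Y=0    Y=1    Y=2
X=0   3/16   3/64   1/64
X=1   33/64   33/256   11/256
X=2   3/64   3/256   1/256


H(X,Y) = -Σ p(x,y) log₂ p(x,y)
  p(0,0)=3/16: -0.1875 × log₂(0.1875) = 0.4528
  p(0,1)=3/64: -0.0469 × log₂(0.0469) = 0.2070
  p(0,2)=1/64: -0.0156 × log₂(0.0156) = 0.0938
  p(1,0)=33/64: -0.5156 × log₂(0.5156) = 0.4927
  p(1,1)=33/256: -0.1289 × log₂(0.1289) = 0.3810
  p(1,2)=11/256: -0.0430 × log₂(0.0430) = 0.1951
  p(2,0)=3/64: -0.0469 × log₂(0.0469) = 0.2070
  p(2,1)=3/256: -0.0117 × log₂(0.0117) = 0.0752
  p(2,2)=1/256: -0.0039 × log₂(0.0039) = 0.0312
H(X,Y) = 2.1357 bits


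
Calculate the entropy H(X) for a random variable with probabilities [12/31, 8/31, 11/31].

H(X) = -Σ p(x) log₂ p(x)
  -12/31 × log₂(12/31) = 0.5300
  -8/31 × log₂(8/31) = 0.5043
  -11/31 × log₂(11/31) = 0.5304
H(X) = 1.5647 bits


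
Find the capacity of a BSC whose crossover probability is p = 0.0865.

For BSC with error probability p:
C = 1 - H(p) where H(p) is binary entropy
H(0.0865) = -0.0865 × log₂(0.0865) - 0.9135 × log₂(0.9135)
H(p) = 0.4247
C = 1 - 0.4247 = 0.5753 bits/use


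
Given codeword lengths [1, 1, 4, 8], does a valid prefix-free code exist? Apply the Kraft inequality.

Kraft inequality: Σ 2^(-l_i) ≤ 1 for prefix-free code
Calculating: 2^(-1) + 2^(-1) + 2^(-4) + 2^(-8)
= 0.5 + 0.5 + 0.0625 + 0.00390625
= 1.0664
Since 1.0664 > 1, prefix-free code does not exist


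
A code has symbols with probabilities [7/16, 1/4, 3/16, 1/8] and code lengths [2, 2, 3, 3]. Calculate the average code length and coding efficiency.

Average length L = Σ p_i × l_i = 2.3125 bits
Entropy H = 1.8496 bits
Efficiency η = H/L × 100% = 79.98%


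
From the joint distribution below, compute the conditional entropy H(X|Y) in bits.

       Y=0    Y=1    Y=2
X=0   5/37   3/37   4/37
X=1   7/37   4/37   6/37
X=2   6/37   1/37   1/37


H(X|Y) = Σ_y p(y) H(X|Y=y)
  p(Y=0) = 18/37, H(X|Y=0) = 1.5715
  p(Y=1) = 8/37, H(X|Y=1) = 1.4056
  p(Y=2) = 11/37, H(X|Y=2) = 1.3222
H(X|Y) = 0.4865×1.5715 + 0.2162×1.4056 + 0.2973×1.3222 = 1.4615 bits


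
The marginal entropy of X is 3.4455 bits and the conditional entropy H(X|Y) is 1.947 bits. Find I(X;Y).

I(X;Y) = H(X) - H(X|Y)
I(X;Y) = 3.4455 - 1.947 = 1.4985 bits


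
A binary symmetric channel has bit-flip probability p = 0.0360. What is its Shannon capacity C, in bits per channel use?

For BSC with error probability p:
C = 1 - H(p) where H(p) is binary entropy
H(0.0360) = -0.0360 × log₂(0.0360) - 0.9640 × log₂(0.9640)
H(p) = 0.2236
C = 1 - 0.2236 = 0.7764 bits/use


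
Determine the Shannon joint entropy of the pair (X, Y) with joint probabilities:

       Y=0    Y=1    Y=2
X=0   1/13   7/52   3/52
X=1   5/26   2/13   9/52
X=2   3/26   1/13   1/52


H(X,Y) = -Σ p(x,y) log₂ p(x,y)
  p(0,0)=1/13: -0.0769 × log₂(0.0769) = 0.2846
  p(0,1)=7/52: -0.1346 × log₂(0.1346) = 0.3895
  p(0,2)=3/52: -0.0577 × log₂(0.0577) = 0.2374
  p(1,0)=5/26: -0.1923 × log₂(0.1923) = 0.4574
  p(1,1)=2/13: -0.1538 × log₂(0.1538) = 0.4155
  p(1,2)=9/52: -0.1731 × log₂(0.1731) = 0.4380
  p(2,0)=3/26: -0.1154 × log₂(0.1154) = 0.3595
  p(2,1)=1/13: -0.0769 × log₂(0.0769) = 0.2846
  p(2,2)=1/52: -0.0192 × log₂(0.0192) = 0.1096
H(X,Y) = 2.9761 bits


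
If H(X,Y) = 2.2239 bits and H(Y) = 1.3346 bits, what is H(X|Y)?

Chain rule: H(X,Y) = H(X|Y) + H(Y)
H(X|Y) = H(X,Y) - H(Y) = 2.2239 - 1.3346 = 0.8893 bits


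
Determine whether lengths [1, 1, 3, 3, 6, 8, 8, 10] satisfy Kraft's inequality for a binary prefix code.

Kraft inequality: Σ 2^(-l_i) ≤ 1 for prefix-free code
Calculating: 2^(-1) + 2^(-1) + 2^(-3) + 2^(-3) + 2^(-6) + 2^(-8) + 2^(-8) + 2^(-10)
= 0.5 + 0.5 + 0.125 + 0.125 + 0.015625 + 0.00390625 + 0.00390625 + 0.0009765625
= 1.2744
Since 1.2744 > 1, prefix-free code does not exist


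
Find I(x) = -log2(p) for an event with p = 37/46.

Information content I(x) = -log₂(p(x))
I = -log₂(37/46) = -log₂(0.8043)
I = 0.3141 bits


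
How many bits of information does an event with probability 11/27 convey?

Information content I(x) = -log₂(p(x))
I = -log₂(11/27) = -log₂(0.4074)
I = 1.2955 bits


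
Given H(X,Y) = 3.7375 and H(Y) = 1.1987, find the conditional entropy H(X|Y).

Chain rule: H(X,Y) = H(X|Y) + H(Y)
H(X|Y) = H(X,Y) - H(Y) = 3.7375 - 1.1987 = 2.5388 bits


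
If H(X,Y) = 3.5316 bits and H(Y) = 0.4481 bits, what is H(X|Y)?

Chain rule: H(X,Y) = H(X|Y) + H(Y)
H(X|Y) = H(X,Y) - H(Y) = 3.5316 - 0.4481 = 3.0835 bits


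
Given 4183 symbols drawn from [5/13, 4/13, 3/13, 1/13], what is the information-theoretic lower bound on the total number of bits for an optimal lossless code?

Entropy H = 1.8262 bits/symbol
Minimum bits = H × n = 1.8262 × 4183
= 7639.18 bits


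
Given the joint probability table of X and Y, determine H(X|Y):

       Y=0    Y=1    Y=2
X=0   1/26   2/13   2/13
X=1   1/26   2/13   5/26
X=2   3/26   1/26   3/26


H(X|Y) = Σ_y p(y) H(X|Y=y)
  p(Y=0) = 5/26, H(X|Y=0) = 1.3710
  p(Y=1) = 9/26, H(X|Y=1) = 1.3921
  p(Y=2) = 6/13, H(X|Y=2) = 1.5546
H(X|Y) = 0.1923×1.3710 + 0.3462×1.3921 + 0.4615×1.5546 = 1.4630 bits


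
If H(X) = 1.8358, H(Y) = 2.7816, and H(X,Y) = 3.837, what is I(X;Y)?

I(X;Y) = H(X) + H(Y) - H(X,Y)
I(X;Y) = 1.8358 + 2.7816 - 3.837 = 0.7804 bits


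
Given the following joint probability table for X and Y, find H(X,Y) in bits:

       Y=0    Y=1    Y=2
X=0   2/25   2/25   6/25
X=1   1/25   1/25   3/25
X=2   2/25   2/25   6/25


H(X,Y) = -Σ p(x,y) log₂ p(x,y)
  p(0,0)=2/25: -0.0800 × log₂(0.0800) = 0.2915
  p(0,1)=2/25: -0.0800 × log₂(0.0800) = 0.2915
  p(0,2)=6/25: -0.2400 × log₂(0.2400) = 0.4941
  p(1,0)=1/25: -0.0400 × log₂(0.0400) = 0.1858
  p(1,1)=1/25: -0.0400 × log₂(0.0400) = 0.1858
  p(1,2)=3/25: -0.1200 × log₂(0.1200) = 0.3671
  p(2,0)=2/25: -0.0800 × log₂(0.0800) = 0.2915
  p(2,1)=2/25: -0.0800 × log₂(0.0800) = 0.2915
  p(2,2)=6/25: -0.2400 × log₂(0.2400) = 0.4941
H(X,Y) = 2.8929 bits


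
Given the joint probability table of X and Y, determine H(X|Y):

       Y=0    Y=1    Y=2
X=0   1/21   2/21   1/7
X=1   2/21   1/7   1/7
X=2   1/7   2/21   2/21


H(X|Y) = Σ_y p(y) H(X|Y=y)
  p(Y=0) = 2/7, H(X|Y=0) = 1.4591
  p(Y=1) = 1/3, H(X|Y=1) = 1.5567
  p(Y=2) = 8/21, H(X|Y=2) = 1.5613
H(X|Y) = 0.2857×1.4591 + 0.3333×1.5567 + 0.3810×1.5613 = 1.5306 bits


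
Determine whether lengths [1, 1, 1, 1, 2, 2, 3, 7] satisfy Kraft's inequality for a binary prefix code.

Kraft inequality: Σ 2^(-l_i) ≤ 1 for prefix-free code
Calculating: 2^(-1) + 2^(-1) + 2^(-1) + 2^(-1) + 2^(-2) + 2^(-2) + 2^(-3) + 2^(-7)
= 0.5 + 0.5 + 0.5 + 0.5 + 0.25 + 0.25 + 0.125 + 0.0078125
= 2.6328
Since 2.6328 > 1, prefix-free code does not exist


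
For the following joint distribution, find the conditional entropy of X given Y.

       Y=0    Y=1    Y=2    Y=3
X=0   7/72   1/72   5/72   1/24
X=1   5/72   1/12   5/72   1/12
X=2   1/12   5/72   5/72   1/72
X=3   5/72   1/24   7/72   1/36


H(X|Y) = Σ_y p(y) H(X|Y=y)
  p(Y=0) = 23/72, H(X|Y=0) = 1.9853
  p(Y=1) = 5/24, H(X|Y=1) = 1.7819
  p(Y=2) = 11/36, H(X|Y=2) = 1.9830
  p(Y=3) = 1/6, H(X|Y=3) = 1.7296
H(X|Y) = 0.3194×1.9853 + 0.2083×1.7819 + 0.3056×1.9830 + 0.1667×1.7296 = 1.8996 bits


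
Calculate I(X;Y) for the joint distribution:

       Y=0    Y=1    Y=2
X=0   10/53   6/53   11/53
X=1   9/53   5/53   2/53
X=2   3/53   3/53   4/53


H(X) = 1.4713, H(Y) = 1.5600, H(X,Y) = 2.9651
I(X;Y) = H(X) + H(Y) - H(X,Y) = 0.0663 bits


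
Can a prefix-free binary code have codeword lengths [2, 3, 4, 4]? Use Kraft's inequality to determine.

Kraft inequality: Σ 2^(-l_i) ≤ 1 for prefix-free code
Calculating: 2^(-2) + 2^(-3) + 2^(-4) + 2^(-4)
= 0.25 + 0.125 + 0.0625 + 0.0625
= 0.5000
Since 0.5000 ≤ 1, prefix-free code exists


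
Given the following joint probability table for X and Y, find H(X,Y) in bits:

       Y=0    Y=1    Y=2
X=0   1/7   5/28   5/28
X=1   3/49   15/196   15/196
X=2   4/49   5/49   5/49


H(X,Y) = -Σ p(x,y) log₂ p(x,y)
  p(0,0)=1/7: -0.1429 × log₂(0.1429) = 0.4011
  p(0,1)=5/28: -0.1786 × log₂(0.1786) = 0.4438
  p(0,2)=5/28: -0.1786 × log₂(0.1786) = 0.4438
  p(1,0)=3/49: -0.0612 × log₂(0.0612) = 0.2467
  p(1,1)=15/196: -0.0765 × log₂(0.0765) = 0.2838
  p(1,2)=15/196: -0.0765 × log₂(0.0765) = 0.2838
  p(2,0)=4/49: -0.0816 × log₂(0.0816) = 0.2951
  p(2,1)=5/49: -0.1020 × log₂(0.1020) = 0.3360
  p(2,2)=5/49: -0.1020 × log₂(0.1020) = 0.3360
H(X,Y) = 3.0700 bits


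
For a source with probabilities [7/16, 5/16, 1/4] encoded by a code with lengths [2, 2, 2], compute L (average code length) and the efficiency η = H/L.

Average length L = Σ p_i × l_i = 2.0000 bits
Entropy H = 1.5462 bits
Efficiency η = H/L × 100% = 77.31%


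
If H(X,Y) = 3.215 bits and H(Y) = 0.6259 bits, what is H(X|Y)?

Chain rule: H(X,Y) = H(X|Y) + H(Y)
H(X|Y) = H(X,Y) - H(Y) = 3.215 - 0.6259 = 2.5891 bits


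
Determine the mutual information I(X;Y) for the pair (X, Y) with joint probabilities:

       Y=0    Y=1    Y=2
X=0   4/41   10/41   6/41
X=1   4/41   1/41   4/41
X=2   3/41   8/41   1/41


H(X) = 1.5042, H(Y) = 1.5327, H(X,Y) = 2.8823
I(X;Y) = H(X) + H(Y) - H(X,Y) = 0.1546 bits


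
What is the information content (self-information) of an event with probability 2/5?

Information content I(x) = -log₂(p(x))
I = -log₂(2/5) = -log₂(0.4000)
I = 1.3219 bits


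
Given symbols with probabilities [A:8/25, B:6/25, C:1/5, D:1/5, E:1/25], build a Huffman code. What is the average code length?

Huffman tree construction:
Combine smallest probabilities repeatedly
Resulting codes:
  A: 11 (length 2)
  B: 01 (length 2)
  C: 101 (length 3)
  D: 00 (length 2)
  E: 100 (length 3)
Average length = Σ p(s) × length(s) = 2.2400 bits


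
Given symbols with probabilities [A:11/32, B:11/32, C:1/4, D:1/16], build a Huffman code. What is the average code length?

Huffman tree construction:
Combine smallest probabilities repeatedly
Resulting codes:
  A: 11 (length 2)
  B: 0 (length 1)
  C: 101 (length 3)
  D: 100 (length 3)
Average length = Σ p(s) × length(s) = 1.9688 bits


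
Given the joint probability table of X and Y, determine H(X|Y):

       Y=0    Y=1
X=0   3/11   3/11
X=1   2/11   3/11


H(X|Y) = Σ_y p(y) H(X|Y=y)
  p(Y=0) = 5/11, H(X|Y=0) = 0.9710
  p(Y=1) = 6/11, H(X|Y=1) = 1.0000
H(X|Y) = 0.4545×0.9710 + 0.5455×1.0000 = 0.9868 bits


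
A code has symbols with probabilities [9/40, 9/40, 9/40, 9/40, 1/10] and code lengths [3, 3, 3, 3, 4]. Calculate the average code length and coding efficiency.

Average length L = Σ p_i × l_i = 3.1000 bits
Entropy H = 2.2690 bits
Efficiency η = H/L × 100% = 73.19%


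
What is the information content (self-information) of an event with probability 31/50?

Information content I(x) = -log₂(p(x))
I = -log₂(31/50) = -log₂(0.6200)
I = 0.6897 bits


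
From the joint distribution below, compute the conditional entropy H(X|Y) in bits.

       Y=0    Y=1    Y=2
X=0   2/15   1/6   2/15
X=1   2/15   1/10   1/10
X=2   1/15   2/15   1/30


H(X|Y) = Σ_y p(y) H(X|Y=y)
  p(Y=0) = 1/3, H(X|Y=0) = 1.5219
  p(Y=1) = 2/5, H(X|Y=1) = 1.5546
  p(Y=2) = 4/15, H(X|Y=2) = 1.4056
H(X|Y) = 0.3333×1.5219 + 0.4000×1.5546 + 0.2667×1.4056 = 1.5040 bits


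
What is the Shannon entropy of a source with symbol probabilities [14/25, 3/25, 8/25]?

H(X) = -Σ p(x) log₂ p(x)
  -14/25 × log₂(14/25) = 0.4684
  -3/25 × log₂(3/25) = 0.3671
  -8/25 × log₂(8/25) = 0.5260
H(X) = 1.3615 bits


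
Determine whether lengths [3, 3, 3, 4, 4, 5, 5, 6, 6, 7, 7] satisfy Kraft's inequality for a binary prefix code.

Kraft inequality: Σ 2^(-l_i) ≤ 1 for prefix-free code
Calculating: 2^(-3) + 2^(-3) + 2^(-3) + 2^(-4) + 2^(-4) + 2^(-5) + 2^(-5) + 2^(-6) + 2^(-6) + 2^(-7) + 2^(-7)
= 0.125 + 0.125 + 0.125 + 0.0625 + 0.0625 + 0.03125 + 0.03125 + 0.015625 + 0.015625 + 0.0078125 + 0.0078125
= 0.6094
Since 0.6094 ≤ 1, prefix-free code exists


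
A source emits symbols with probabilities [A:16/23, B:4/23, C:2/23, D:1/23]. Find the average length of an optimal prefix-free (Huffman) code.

Huffman tree construction:
Combine smallest probabilities repeatedly
Resulting codes:
  A: 1 (length 1)
  B: 01 (length 2)
  C: 001 (length 3)
  D: 000 (length 3)
Average length = Σ p(s) × length(s) = 1.4348 bits


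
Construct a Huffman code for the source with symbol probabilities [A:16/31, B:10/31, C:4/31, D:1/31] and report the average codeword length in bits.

Huffman tree construction:
Combine smallest probabilities repeatedly
Resulting codes:
  A: 1 (length 1)
  B: 01 (length 2)
  C: 001 (length 3)
  D: 000 (length 3)
Average length = Σ p(s) × length(s) = 1.6452 bits


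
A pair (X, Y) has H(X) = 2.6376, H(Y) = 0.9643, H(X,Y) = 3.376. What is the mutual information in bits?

I(X;Y) = H(X) + H(Y) - H(X,Y)
I(X;Y) = 2.6376 + 0.9643 - 3.376 = 0.2259 bits


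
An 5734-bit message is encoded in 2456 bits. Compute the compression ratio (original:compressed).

Compression ratio = Original / Compressed
= 5734 / 2456 = 2.33:1


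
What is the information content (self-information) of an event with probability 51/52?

Information content I(x) = -log₂(p(x))
I = -log₂(51/52) = -log₂(0.9808)
I = 0.0280 bits


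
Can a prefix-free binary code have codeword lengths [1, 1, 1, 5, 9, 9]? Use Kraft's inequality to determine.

Kraft inequality: Σ 2^(-l_i) ≤ 1 for prefix-free code
Calculating: 2^(-1) + 2^(-1) + 2^(-1) + 2^(-5) + 2^(-9) + 2^(-9)
= 0.5 + 0.5 + 0.5 + 0.03125 + 0.001953125 + 0.001953125
= 1.5352
Since 1.5352 > 1, prefix-free code does not exist


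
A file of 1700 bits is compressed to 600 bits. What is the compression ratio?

Compression ratio = Original / Compressed
= 1700 / 600 = 2.83:1


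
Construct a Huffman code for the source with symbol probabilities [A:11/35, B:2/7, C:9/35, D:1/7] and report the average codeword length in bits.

Huffman tree construction:
Combine smallest probabilities repeatedly
Resulting codes:
  A: 11 (length 2)
  B: 10 (length 2)
  C: 01 (length 2)
  D: 00 (length 2)
Average length = Σ p(s) × length(s) = 2.0000 bits


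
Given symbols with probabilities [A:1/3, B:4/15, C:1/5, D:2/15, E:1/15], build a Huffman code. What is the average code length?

Huffman tree construction:
Combine smallest probabilities repeatedly
Resulting codes:
  A: 11 (length 2)
  B: 10 (length 2)
  C: 00 (length 2)
  D: 011 (length 3)
  E: 010 (length 3)
Average length = Σ p(s) × length(s) = 2.2000 bits


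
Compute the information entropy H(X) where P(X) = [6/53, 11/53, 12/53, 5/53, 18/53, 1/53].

H(X) = -Σ p(x) log₂ p(x)
  -6/53 × log₂(6/53) = 0.3558
  -11/53 × log₂(11/53) = 0.4708
  -12/53 × log₂(12/53) = 0.4852
  -5/53 × log₂(5/53) = 0.3213
  -18/53 × log₂(18/53) = 0.5291
  -1/53 × log₂(1/53) = 0.1081
H(X) = 2.2703 bits


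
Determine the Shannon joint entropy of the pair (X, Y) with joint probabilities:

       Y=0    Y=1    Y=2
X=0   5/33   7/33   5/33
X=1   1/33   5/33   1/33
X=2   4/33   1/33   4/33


H(X,Y) = -Σ p(x,y) log₂ p(x,y)
  p(0,0)=5/33: -0.1515 × log₂(0.1515) = 0.4125
  p(0,1)=7/33: -0.2121 × log₂(0.2121) = 0.4745
  p(0,2)=5/33: -0.1515 × log₂(0.1515) = 0.4125
  p(1,0)=1/33: -0.0303 × log₂(0.0303) = 0.1529
  p(1,1)=5/33: -0.1515 × log₂(0.1515) = 0.4125
  p(1,2)=1/33: -0.0303 × log₂(0.0303) = 0.1529
  p(2,0)=4/33: -0.1212 × log₂(0.1212) = 0.3690
  p(2,1)=1/33: -0.0303 × log₂(0.0303) = 0.1529
  p(2,2)=4/33: -0.1212 × log₂(0.1212) = 0.3690
H(X,Y) = 2.9086 bits


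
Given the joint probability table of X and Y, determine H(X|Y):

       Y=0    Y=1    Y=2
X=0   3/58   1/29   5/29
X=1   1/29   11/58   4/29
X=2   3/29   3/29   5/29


H(X|Y) = Σ_y p(y) H(X|Y=y)
  p(Y=0) = 11/58, H(X|Y=0) = 1.4354
  p(Y=1) = 19/58, H(X|Y=1) = 1.3235
  p(Y=2) = 14/29, H(X|Y=2) = 1.5774
H(X|Y) = 0.1897×1.4354 + 0.3276×1.3235 + 0.4828×1.5774 = 1.4673 bits


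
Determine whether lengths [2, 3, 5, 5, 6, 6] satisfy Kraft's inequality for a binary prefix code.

Kraft inequality: Σ 2^(-l_i) ≤ 1 for prefix-free code
Calculating: 2^(-2) + 2^(-3) + 2^(-5) + 2^(-5) + 2^(-6) + 2^(-6)
= 0.25 + 0.125 + 0.03125 + 0.03125 + 0.015625 + 0.015625
= 0.4688
Since 0.4688 ≤ 1, prefix-free code exists


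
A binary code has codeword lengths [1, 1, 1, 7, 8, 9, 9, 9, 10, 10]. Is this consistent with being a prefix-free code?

Kraft inequality: Σ 2^(-l_i) ≤ 1 for prefix-free code
Calculating: 2^(-1) + 2^(-1) + 2^(-1) + 2^(-7) + 2^(-8) + 2^(-9) + 2^(-9) + 2^(-9) + 2^(-10) + 2^(-10)
= 0.5 + 0.5 + 0.5 + 0.0078125 + 0.00390625 + 0.001953125 + 0.001953125 + 0.001953125 + 0.0009765625 + 0.0009765625
= 1.5195
Since 1.5195 > 1, prefix-free code does not exist


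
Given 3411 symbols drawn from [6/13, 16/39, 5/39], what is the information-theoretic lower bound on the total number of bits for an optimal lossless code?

Entropy H = 1.4221 bits/symbol
Minimum bits = H × n = 1.4221 × 3411
= 4850.83 bits


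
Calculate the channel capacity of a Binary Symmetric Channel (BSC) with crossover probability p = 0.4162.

For BSC with error probability p:
C = 1 - H(p) where H(p) is binary entropy
H(0.4162) = -0.4162 × log₂(0.4162) - 0.5838 × log₂(0.5838)
H(p) = 0.9796
C = 1 - 0.9796 = 0.0204 bits/use


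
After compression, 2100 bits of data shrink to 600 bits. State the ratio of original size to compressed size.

Compression ratio = Original / Compressed
= 2100 / 600 = 3.50:1


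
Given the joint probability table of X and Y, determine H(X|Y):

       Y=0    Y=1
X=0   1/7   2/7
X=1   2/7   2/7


H(X|Y) = Σ_y p(y) H(X|Y=y)
  p(Y=0) = 3/7, H(X|Y=0) = 0.9183
  p(Y=1) = 4/7, H(X|Y=1) = 1.0000
H(X|Y) = 0.4286×0.9183 + 0.5714×1.0000 = 0.9650 bits


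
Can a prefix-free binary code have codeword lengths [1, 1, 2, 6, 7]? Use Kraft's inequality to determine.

Kraft inequality: Σ 2^(-l_i) ≤ 1 for prefix-free code
Calculating: 2^(-1) + 2^(-1) + 2^(-2) + 2^(-6) + 2^(-7)
= 0.5 + 0.5 + 0.25 + 0.015625 + 0.0078125
= 1.2734
Since 1.2734 > 1, prefix-free code does not exist


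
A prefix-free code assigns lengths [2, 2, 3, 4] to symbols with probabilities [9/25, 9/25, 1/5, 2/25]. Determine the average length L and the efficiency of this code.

Average length L = Σ p_i × l_i = 2.3600 bits
Entropy H = 1.8171 bits
Efficiency η = H/L × 100% = 77.00%


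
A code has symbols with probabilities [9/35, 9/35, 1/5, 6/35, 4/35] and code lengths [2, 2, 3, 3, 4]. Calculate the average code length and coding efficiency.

Average length L = Σ p_i × l_i = 2.6000 bits
Entropy H = 2.2659 bits
Efficiency η = H/L × 100% = 87.15%


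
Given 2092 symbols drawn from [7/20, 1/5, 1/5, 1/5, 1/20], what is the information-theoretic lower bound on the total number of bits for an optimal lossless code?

Entropy H = 2.1394 bits/symbol
Minimum bits = H × n = 2.1394 × 2092
= 4475.53 bits


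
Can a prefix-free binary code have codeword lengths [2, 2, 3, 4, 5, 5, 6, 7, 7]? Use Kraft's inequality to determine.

Kraft inequality: Σ 2^(-l_i) ≤ 1 for prefix-free code
Calculating: 2^(-2) + 2^(-2) + 2^(-3) + 2^(-4) + 2^(-5) + 2^(-5) + 2^(-6) + 2^(-7) + 2^(-7)
= 0.25 + 0.25 + 0.125 + 0.0625 + 0.03125 + 0.03125 + 0.015625 + 0.0078125 + 0.0078125
= 0.7812
Since 0.7812 ≤ 1, prefix-free code exists


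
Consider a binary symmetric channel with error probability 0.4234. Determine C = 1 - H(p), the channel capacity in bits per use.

For BSC with error probability p:
C = 1 - H(p) where H(p) is binary entropy
H(0.4234) = -0.4234 × log₂(0.4234) - 0.5766 × log₂(0.5766)
H(p) = 0.9830
C = 1 - 0.9830 = 0.0170 bits/use


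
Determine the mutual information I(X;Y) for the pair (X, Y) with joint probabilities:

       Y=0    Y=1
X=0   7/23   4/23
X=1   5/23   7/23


H(X) = 0.9986, H(Y) = 0.9986, H(X,Y) = 1.9621
I(X;Y) = H(X) + H(Y) - H(X,Y) = 0.0351 bits


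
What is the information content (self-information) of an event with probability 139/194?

Information content I(x) = -log₂(p(x))
I = -log₂(139/194) = -log₂(0.7165)
I = 0.4810 bits


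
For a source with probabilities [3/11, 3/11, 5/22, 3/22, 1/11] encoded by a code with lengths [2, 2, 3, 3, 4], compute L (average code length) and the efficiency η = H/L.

Average length L = Σ p_i × l_i = 2.5455 bits
Entropy H = 2.2147 bits
Efficiency η = H/L × 100% = 87.01%


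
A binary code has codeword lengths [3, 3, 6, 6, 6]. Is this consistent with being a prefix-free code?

Kraft inequality: Σ 2^(-l_i) ≤ 1 for prefix-free code
Calculating: 2^(-3) + 2^(-3) + 2^(-6) + 2^(-6) + 2^(-6)
= 0.125 + 0.125 + 0.015625 + 0.015625 + 0.015625
= 0.2969
Since 0.2969 ≤ 1, prefix-free code exists


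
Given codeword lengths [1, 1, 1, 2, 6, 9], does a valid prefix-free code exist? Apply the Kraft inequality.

Kraft inequality: Σ 2^(-l_i) ≤ 1 for prefix-free code
Calculating: 2^(-1) + 2^(-1) + 2^(-1) + 2^(-2) + 2^(-6) + 2^(-9)
= 0.5 + 0.5 + 0.5 + 0.25 + 0.015625 + 0.001953125
= 1.7676
Since 1.7676 > 1, prefix-free code does not exist


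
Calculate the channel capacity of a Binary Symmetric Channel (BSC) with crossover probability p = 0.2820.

For BSC with error probability p:
C = 1 - H(p) where H(p) is binary entropy
H(0.2820) = -0.2820 × log₂(0.2820) - 0.7180 × log₂(0.7180)
H(p) = 0.8582
C = 1 - 0.8582 = 0.1418 bits/use


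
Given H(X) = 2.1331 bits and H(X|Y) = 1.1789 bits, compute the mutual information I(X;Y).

I(X;Y) = H(X) - H(X|Y)
I(X;Y) = 2.1331 - 1.1789 = 0.9542 bits


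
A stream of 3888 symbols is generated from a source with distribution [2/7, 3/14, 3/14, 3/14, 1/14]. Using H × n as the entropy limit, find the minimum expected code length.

Entropy H = 2.2170 bits/symbol
Minimum bits = H × n = 2.2170 × 3888
= 8619.78 bits


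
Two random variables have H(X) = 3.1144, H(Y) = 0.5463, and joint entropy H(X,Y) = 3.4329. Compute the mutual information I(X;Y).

I(X;Y) = H(X) + H(Y) - H(X,Y)
I(X;Y) = 3.1144 + 0.5463 - 3.4329 = 0.2278 bits


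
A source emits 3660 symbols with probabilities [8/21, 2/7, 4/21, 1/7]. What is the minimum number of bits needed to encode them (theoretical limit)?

Entropy H = 1.9035 bits/symbol
Minimum bits = H × n = 1.9035 × 3660
= 6966.90 bits


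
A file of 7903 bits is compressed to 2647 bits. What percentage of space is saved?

Space savings = (1 - Compressed/Original) × 100%
= (1 - 2647/7903) × 100%
= 66.51%


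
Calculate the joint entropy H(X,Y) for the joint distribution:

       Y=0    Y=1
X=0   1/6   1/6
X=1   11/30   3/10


H(X,Y) = -Σ p(x,y) log₂ p(x,y)
  p(0,0)=1/6: -0.1667 × log₂(0.1667) = 0.4308
  p(0,1)=1/6: -0.1667 × log₂(0.1667) = 0.4308
  p(1,0)=11/30: -0.3667 × log₂(0.3667) = 0.5307
  p(1,1)=3/10: -0.3000 × log₂(0.3000) = 0.5211
H(X,Y) = 1.9135 bits


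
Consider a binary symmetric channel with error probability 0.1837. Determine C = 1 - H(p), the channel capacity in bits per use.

For BSC with error probability p:
C = 1 - H(p) where H(p) is binary entropy
H(0.1837) = -0.1837 × log₂(0.1837) - 0.8163 × log₂(0.8163)
H(p) = 0.6881
C = 1 - 0.6881 = 0.3119 bits/use


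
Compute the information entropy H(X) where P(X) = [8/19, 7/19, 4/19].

H(X) = -Σ p(x) log₂ p(x)
  -8/19 × log₂(8/19) = 0.5254
  -7/19 × log₂(7/19) = 0.5307
  -4/19 × log₂(4/19) = 0.4732
H(X) = 1.5294 bits


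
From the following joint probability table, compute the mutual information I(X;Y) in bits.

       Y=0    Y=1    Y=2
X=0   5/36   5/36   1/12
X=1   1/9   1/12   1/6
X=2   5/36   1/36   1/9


H(X) = 1.5746, H(Y) = 1.5605, H(X,Y) = 3.0630
I(X;Y) = H(X) + H(Y) - H(X,Y) = 0.0721 bits


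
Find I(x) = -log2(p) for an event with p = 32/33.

Information content I(x) = -log₂(p(x))
I = -log₂(32/33) = -log₂(0.9697)
I = 0.0444 bits


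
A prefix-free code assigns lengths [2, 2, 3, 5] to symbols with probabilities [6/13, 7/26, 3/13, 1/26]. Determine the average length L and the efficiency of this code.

Average length L = Σ p_i × l_i = 2.3462 bits
Entropy H = 1.6935 bits
Efficiency η = H/L × 100% = 72.18%


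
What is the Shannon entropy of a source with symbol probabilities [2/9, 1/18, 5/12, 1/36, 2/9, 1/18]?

H(X) = -Σ p(x) log₂ p(x)
  -2/9 × log₂(2/9) = 0.4822
  -1/18 × log₂(1/18) = 0.2317
  -5/12 × log₂(5/12) = 0.5263
  -1/36 × log₂(1/36) = 0.1436
  -2/9 × log₂(2/9) = 0.4822
  -1/18 × log₂(1/18) = 0.2317
H(X) = 2.0976 bits


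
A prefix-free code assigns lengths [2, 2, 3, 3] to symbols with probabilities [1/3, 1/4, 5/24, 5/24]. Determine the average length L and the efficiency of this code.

Average length L = Σ p_i × l_i = 2.4167 bits
Entropy H = 1.9713 bits
Efficiency η = H/L × 100% = 81.57%


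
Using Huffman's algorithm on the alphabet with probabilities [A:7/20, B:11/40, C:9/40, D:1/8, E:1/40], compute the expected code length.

Huffman tree construction:
Combine smallest probabilities repeatedly
Resulting codes:
  A: 11 (length 2)
  B: 10 (length 2)
  C: 01 (length 2)
  D: 001 (length 3)
  E: 000 (length 3)
Average length = Σ p(s) × length(s) = 2.1500 bits


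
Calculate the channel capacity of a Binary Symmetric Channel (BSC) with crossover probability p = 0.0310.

For BSC with error probability p:
C = 1 - H(p) where H(p) is binary entropy
H(0.0310) = -0.0310 × log₂(0.0310) - 0.9690 × log₂(0.9690)
H(p) = 0.1994
C = 1 - 0.1994 = 0.8006 bits/use


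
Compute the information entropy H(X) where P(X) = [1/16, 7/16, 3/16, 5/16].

H(X) = -Σ p(x) log₂ p(x)
  -1/16 × log₂(1/16) = 0.2500
  -7/16 × log₂(7/16) = 0.5218
  -3/16 × log₂(3/16) = 0.4528
  -5/16 × log₂(5/16) = 0.5244
H(X) = 1.7490 bits


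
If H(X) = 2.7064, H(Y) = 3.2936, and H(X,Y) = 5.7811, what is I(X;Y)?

I(X;Y) = H(X) + H(Y) - H(X,Y)
I(X;Y) = 2.7064 + 3.2936 - 5.7811 = 0.2189 bits


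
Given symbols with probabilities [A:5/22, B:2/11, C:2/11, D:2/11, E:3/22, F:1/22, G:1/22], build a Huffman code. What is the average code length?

Huffman tree construction:
Combine smallest probabilities repeatedly
Resulting codes:
  A: 01 (length 2)
  B: 110 (length 3)
  C: 111 (length 3)
  D: 00 (length 2)
  E: 101 (length 3)
  F: 1000 (length 4)
  G: 1001 (length 4)
Average length = Σ p(s) × length(s) = 2.6818 bits


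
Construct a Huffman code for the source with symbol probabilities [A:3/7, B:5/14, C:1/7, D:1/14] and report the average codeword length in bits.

Huffman tree construction:
Combine smallest probabilities repeatedly
Resulting codes:
  A: 0 (length 1)
  B: 11 (length 2)
  C: 101 (length 3)
  D: 100 (length 3)
Average length = Σ p(s) × length(s) = 1.7857 bits


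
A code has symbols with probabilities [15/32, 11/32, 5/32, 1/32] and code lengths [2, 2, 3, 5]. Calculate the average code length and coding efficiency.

Average length L = Σ p_i × l_i = 2.2500 bits
Entropy H = 1.6167 bits
Efficiency η = H/L × 100% = 71.85%


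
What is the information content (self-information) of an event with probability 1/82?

Information content I(x) = -log₂(p(x))
I = -log₂(1/82) = -log₂(0.0122)
I = 6.3576 bits


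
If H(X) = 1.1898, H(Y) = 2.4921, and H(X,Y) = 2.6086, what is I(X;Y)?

I(X;Y) = H(X) + H(Y) - H(X,Y)
I(X;Y) = 1.1898 + 2.4921 - 2.6086 = 1.0733 bits


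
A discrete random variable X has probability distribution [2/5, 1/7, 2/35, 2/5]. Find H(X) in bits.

H(X) = -Σ p(x) log₂ p(x)
  -2/5 × log₂(2/5) = 0.5288
  -1/7 × log₂(1/7) = 0.4011
  -2/35 × log₂(2/35) = 0.2360
  -2/5 × log₂(2/5) = 0.5288
H(X) = 1.6946 bits


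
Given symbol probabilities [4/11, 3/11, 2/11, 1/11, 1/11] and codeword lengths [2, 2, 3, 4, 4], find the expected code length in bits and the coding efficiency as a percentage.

Average length L = Σ p_i × l_i = 2.5455 bits
Entropy H = 2.1181 bits
Efficiency η = H/L × 100% = 83.21%


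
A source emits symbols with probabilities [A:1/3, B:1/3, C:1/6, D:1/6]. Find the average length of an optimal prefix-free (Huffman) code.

Huffman tree construction:
Combine smallest probabilities repeatedly
Resulting codes:
  A: 10 (length 2)
  B: 11 (length 2)
  C: 00 (length 2)
  D: 01 (length 2)
Average length = Σ p(s) × length(s) = 2.0000 bits


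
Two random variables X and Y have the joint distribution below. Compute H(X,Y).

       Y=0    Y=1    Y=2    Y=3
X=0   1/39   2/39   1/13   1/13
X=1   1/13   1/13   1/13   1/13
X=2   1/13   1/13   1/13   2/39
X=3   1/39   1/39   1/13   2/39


H(X,Y) = -Σ p(x,y) log₂ p(x,y)
  p(0,0)=1/39: -0.0256 × log₂(0.0256) = 0.1355
  p(0,1)=2/39: -0.0513 × log₂(0.0513) = 0.2198
  p(0,2)=1/13: -0.0769 × log₂(0.0769) = 0.2846
  p(0,3)=1/13: -0.0769 × log₂(0.0769) = 0.2846
  p(1,0)=1/13: -0.0769 × log₂(0.0769) = 0.2846
  p(1,1)=1/13: -0.0769 × log₂(0.0769) = 0.2846
  p(1,2)=1/13: -0.0769 × log₂(0.0769) = 0.2846
  p(1,3)=1/13: -0.0769 × log₂(0.0769) = 0.2846
  p(2,0)=1/13: -0.0769 × log₂(0.0769) = 0.2846
  p(2,1)=1/13: -0.0769 × log₂(0.0769) = 0.2846
  p(2,2)=1/13: -0.0769 × log₂(0.0769) = 0.2846
  p(2,3)=2/39: -0.0513 × log₂(0.0513) = 0.2198
  p(3,0)=1/39: -0.0256 × log₂(0.0256) = 0.1355
  p(3,1)=1/39: -0.0256 × log₂(0.0256) = 0.1355
  p(3,2)=1/13: -0.0769 × log₂(0.0769) = 0.2846
  p(3,3)=2/39: -0.0513 × log₂(0.0513) = 0.2198
H(X,Y) = 3.9124 bits


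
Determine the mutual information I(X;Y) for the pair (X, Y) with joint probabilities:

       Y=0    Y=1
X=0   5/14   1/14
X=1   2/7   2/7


H(X) = 0.9852, H(Y) = 0.9403, H(X,Y) = 1.8352
I(X;Y) = H(X) + H(Y) - H(X,Y) = 0.0903 bits


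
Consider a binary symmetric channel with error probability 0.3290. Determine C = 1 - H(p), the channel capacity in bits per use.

For BSC with error probability p:
C = 1 - H(p) where H(p) is binary entropy
H(0.3290) = -0.3290 × log₂(0.3290) - 0.6710 × log₂(0.6710)
H(p) = 0.9139
C = 1 - 0.9139 = 0.0861 bits/use


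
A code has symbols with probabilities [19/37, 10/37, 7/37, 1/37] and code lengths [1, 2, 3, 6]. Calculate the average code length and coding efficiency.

Average length L = Σ p_i × l_i = 1.7838 bits
Entropy H = 1.5991 bits
Efficiency η = H/L × 100% = 89.65%


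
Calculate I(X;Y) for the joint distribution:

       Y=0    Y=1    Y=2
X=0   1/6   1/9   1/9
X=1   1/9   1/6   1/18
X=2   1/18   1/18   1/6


H(X) = 1.5715, H(Y) = 1.5850, H(X,Y) = 3.0441
I(X;Y) = H(X) + H(Y) - H(X,Y) = 0.1124 bits


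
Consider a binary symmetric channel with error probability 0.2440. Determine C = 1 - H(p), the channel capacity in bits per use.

For BSC with error probability p:
C = 1 - H(p) where H(p) is binary entropy
H(0.2440) = -0.2440 × log₂(0.2440) - 0.7560 × log₂(0.7560)
H(p) = 0.8016
C = 1 - 0.8016 = 0.1984 bits/use


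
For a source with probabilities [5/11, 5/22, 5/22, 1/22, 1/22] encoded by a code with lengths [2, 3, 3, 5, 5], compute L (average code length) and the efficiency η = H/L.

Average length L = Σ p_i × l_i = 2.7273 bits
Entropy H = 1.8940 bits
Efficiency η = H/L × 100% = 69.45%


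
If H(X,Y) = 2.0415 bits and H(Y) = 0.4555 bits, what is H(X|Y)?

Chain rule: H(X,Y) = H(X|Y) + H(Y)
H(X|Y) = H(X,Y) - H(Y) = 2.0415 - 0.4555 = 1.586 bits


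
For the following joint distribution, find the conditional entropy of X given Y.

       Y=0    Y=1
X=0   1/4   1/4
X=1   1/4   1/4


H(X|Y) = Σ_y p(y) H(X|Y=y)
  p(Y=0) = 1/2, H(X|Y=0) = 1.0000
  p(Y=1) = 1/2, H(X|Y=1) = 1.0000
H(X|Y) = 0.5000×1.0000 + 0.5000×1.0000 = 1.0000 bits


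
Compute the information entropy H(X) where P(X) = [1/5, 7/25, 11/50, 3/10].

H(X) = -Σ p(x) log₂ p(x)
  -1/5 × log₂(1/5) = 0.4644
  -7/25 × log₂(7/25) = 0.5142
  -11/50 × log₂(11/50) = 0.4806
  -3/10 × log₂(3/10) = 0.5211
H(X) = 1.9803 bits


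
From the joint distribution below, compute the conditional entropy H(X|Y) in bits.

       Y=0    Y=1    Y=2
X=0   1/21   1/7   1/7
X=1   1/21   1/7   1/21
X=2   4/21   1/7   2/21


H(X|Y) = Σ_y p(y) H(X|Y=y)
  p(Y=0) = 2/7, H(X|Y=0) = 1.2516
  p(Y=1) = 3/7, H(X|Y=1) = 1.5850
  p(Y=2) = 2/7, H(X|Y=2) = 1.4591
H(X|Y) = 0.2857×1.2516 + 0.4286×1.5850 + 0.2857×1.4591 = 1.4538 bits


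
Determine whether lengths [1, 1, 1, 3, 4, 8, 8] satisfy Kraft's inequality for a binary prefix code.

Kraft inequality: Σ 2^(-l_i) ≤ 1 for prefix-free code
Calculating: 2^(-1) + 2^(-1) + 2^(-1) + 2^(-3) + 2^(-4) + 2^(-8) + 2^(-8)
= 0.5 + 0.5 + 0.5 + 0.125 + 0.0625 + 0.00390625 + 0.00390625
= 1.6953
Since 1.6953 > 1, prefix-free code does not exist


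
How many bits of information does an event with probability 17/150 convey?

Information content I(x) = -log₂(p(x))
I = -log₂(17/150) = -log₂(0.1133)
I = 3.1414 bits


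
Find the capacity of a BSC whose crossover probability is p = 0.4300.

For BSC with error probability p:
C = 1 - H(p) where H(p) is binary entropy
H(0.4300) = -0.4300 × log₂(0.4300) - 0.5700 × log₂(0.5700)
H(p) = 0.9858
C = 1 - 0.9858 = 0.0142 bits/use


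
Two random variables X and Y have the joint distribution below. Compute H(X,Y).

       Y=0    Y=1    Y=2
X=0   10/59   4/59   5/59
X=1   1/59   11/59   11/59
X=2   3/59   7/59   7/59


H(X,Y) = -Σ p(x,y) log₂ p(x,y)
  p(0,0)=10/59: -0.1695 × log₂(0.1695) = 0.4340
  p(0,1)=4/59: -0.0678 × log₂(0.0678) = 0.2632
  p(0,2)=5/59: -0.0847 × log₂(0.0847) = 0.3018
  p(1,0)=1/59: -0.0169 × log₂(0.0169) = 0.0997
  p(1,1)=11/59: -0.1864 × log₂(0.1864) = 0.4518
  p(1,2)=11/59: -0.1864 × log₂(0.1864) = 0.4518
  p(2,0)=3/59: -0.0508 × log₂(0.0508) = 0.2185
  p(2,1)=7/59: -0.1186 × log₂(0.1186) = 0.3649
  p(2,2)=7/59: -0.1186 × log₂(0.1186) = 0.3649
H(X,Y) = 2.9505 bits


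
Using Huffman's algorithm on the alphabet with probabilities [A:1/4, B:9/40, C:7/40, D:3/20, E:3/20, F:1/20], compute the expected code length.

Huffman tree construction:
Combine smallest probabilities repeatedly
Resulting codes:
  A: 10 (length 2)
  B: 01 (length 2)
  C: 111 (length 3)
  D: 001 (length 3)
  E: 110 (length 3)
  F: 000 (length 3)
Average length = Σ p(s) × length(s) = 2.5250 bits


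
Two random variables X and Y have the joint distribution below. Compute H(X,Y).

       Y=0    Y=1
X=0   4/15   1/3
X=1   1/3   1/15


H(X,Y) = -Σ p(x,y) log₂ p(x,y)
  p(0,0)=4/15: -0.2667 × log₂(0.2667) = 0.5085
  p(0,1)=1/3: -0.3333 × log₂(0.3333) = 0.5283
  p(1,0)=1/3: -0.3333 × log₂(0.3333) = 0.5283
  p(1,1)=1/15: -0.0667 × log₂(0.0667) = 0.2605
H(X,Y) = 1.8256 bits
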